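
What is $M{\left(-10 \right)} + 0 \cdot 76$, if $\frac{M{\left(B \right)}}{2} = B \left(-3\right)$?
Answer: $60$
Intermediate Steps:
$M{\left(B \right)} = - 6 B$ ($M{\left(B \right)} = 2 B \left(-3\right) = 2 \left(- 3 B\right) = - 6 B$)
$M{\left(-10 \right)} + 0 \cdot 76 = \left(-6\right) \left(-10\right) + 0 \cdot 76 = 60 + 0 = 60$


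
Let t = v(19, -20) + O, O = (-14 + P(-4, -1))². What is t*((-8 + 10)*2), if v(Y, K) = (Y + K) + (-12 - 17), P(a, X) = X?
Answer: 780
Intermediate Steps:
O = 225 (O = (-14 - 1)² = (-15)² = 225)
v(Y, K) = -29 + K + Y (v(Y, K) = (K + Y) - 29 = -29 + K + Y)
t = 195 (t = (-29 - 20 + 19) + 225 = -30 + 225 = 195)
t*((-8 + 10)*2) = 195*((-8 + 10)*2) = 195*(2*2) = 195*4 = 780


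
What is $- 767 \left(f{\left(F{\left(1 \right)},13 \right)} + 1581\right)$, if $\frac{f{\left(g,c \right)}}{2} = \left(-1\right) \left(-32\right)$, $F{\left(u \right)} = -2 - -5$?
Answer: $-1261715$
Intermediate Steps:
$F{\left(u \right)} = 3$ ($F{\left(u \right)} = -2 + 5 = 3$)
$f{\left(g,c \right)} = 64$ ($f{\left(g,c \right)} = 2 \left(\left(-1\right) \left(-32\right)\right) = 2 \cdot 32 = 64$)
$- 767 \left(f{\left(F{\left(1 \right)},13 \right)} + 1581\right) = - 767 \left(64 + 1581\right) = \left(-767\right) 1645 = -1261715$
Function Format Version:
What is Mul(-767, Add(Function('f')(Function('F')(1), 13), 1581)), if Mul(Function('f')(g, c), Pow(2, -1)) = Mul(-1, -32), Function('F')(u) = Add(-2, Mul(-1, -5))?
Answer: -1261715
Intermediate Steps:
Function('F')(u) = 3 (Function('F')(u) = Add(-2, 5) = 3)
Function('f')(g, c) = 64 (Function('f')(g, c) = Mul(2, Mul(-1, -32)) = Mul(2, 32) = 64)
Mul(-767, Add(Function('f')(Function('F')(1), 13), 1581)) = Mul(-767, Add(64, 1581)) = Mul(-767, 1645) = -1261715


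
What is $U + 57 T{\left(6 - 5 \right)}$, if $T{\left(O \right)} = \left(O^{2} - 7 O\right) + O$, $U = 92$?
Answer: $-193$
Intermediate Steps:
$T{\left(O \right)} = O^{2} - 6 O$
$U + 57 T{\left(6 - 5 \right)} = 92 + 57 \left(6 - 5\right) \left(-6 + \left(6 - 5\right)\right) = 92 + 57 \cdot 1 \left(-6 + 1\right) = 92 + 57 \cdot 1 \left(-5\right) = 92 + 57 \left(-5\right) = 92 - 285 = -193$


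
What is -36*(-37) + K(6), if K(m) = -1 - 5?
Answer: 1326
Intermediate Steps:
K(m) = -6
-36*(-37) + K(6) = -36*(-37) - 6 = 1332 - 6 = 1326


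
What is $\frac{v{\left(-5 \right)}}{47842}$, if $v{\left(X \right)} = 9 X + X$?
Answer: $- \frac{25}{23921} \approx -0.0010451$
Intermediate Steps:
$v{\left(X \right)} = 10 X$
$\frac{v{\left(-5 \right)}}{47842} = \frac{10 \left(-5\right)}{47842} = \left(-50\right) \frac{1}{47842} = - \frac{25}{23921}$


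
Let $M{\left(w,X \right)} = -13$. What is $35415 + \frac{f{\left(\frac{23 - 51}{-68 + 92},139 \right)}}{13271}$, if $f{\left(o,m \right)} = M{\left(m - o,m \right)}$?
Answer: $\frac{469992452}{13271} \approx 35415.0$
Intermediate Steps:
$f{\left(o,m \right)} = -13$
$35415 + \frac{f{\left(\frac{23 - 51}{-68 + 92},139 \right)}}{13271} = 35415 - \frac{13}{13271} = \frac{469992452}{13271}$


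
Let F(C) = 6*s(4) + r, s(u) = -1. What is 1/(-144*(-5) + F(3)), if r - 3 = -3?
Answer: 1/714 ≈ 0.0014006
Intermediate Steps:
r = 0 (r = 3 - 3 = 0)
F(C) = -6 (F(C) = 6*(-1) + 0 = -6 + 0 = -6)
1/(-144*(-5) + F(3)) = 1/(-144*(-5) - 6) = 1/(720 - 6) = 1/714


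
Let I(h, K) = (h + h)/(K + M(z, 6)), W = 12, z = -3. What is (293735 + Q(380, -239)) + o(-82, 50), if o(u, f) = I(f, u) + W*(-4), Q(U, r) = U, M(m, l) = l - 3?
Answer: 23231193/79 ≈ 2.9407e+5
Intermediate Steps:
M(m, l) = -3 + l
I(h, K) = 2*h/(3 + K) (I(h, K) = (h + h)/(K + (-3 + 6)) = (2*h)/(K + 3) = (2*h)/(3 + K) = 2*h/(3 + K))
o(u, f) = -48 + 2*f/(3 + u) (o(u, f) = 2*f/(3 + u) + 12*(-4) = 2*f/(3 + u) - 48 = -48 + 2*f/(3 + u))
(293735 + Q(380, -239)) + o(-82, 50) = (293735 + 380) + 2*(-72 + 50 - 24*(-82))/(3 - 82) = 294115 + 2*(-72 + 50 + 1968)/(-79) = 294115 + 2*(-1/79)*1946 = 294115 - 3892/79 = 23231193/79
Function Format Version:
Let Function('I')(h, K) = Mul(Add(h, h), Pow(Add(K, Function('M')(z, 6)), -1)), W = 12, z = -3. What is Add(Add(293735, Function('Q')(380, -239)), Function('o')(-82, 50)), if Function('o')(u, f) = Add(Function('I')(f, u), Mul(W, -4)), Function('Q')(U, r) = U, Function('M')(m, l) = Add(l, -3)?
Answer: Rational(23231193, 79) ≈ 2.9407e+5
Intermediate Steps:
Function('M')(m, l) = Add(-3, l)
Function('I')(h, K) = Mul(2, h, Pow(Add(3, K), -1)) (Function('I')(h, K) = Mul(Add(h, h), Pow(Add(K, Add(-3, 6)), -1)) = Mul(Mul(2, h), Pow(Add(K, 3), -1)) = Mul(Mul(2, h), Pow(Add(3, K), -1)) = Mul(2, h, Pow(Add(3, K), -1)))
Function('o')(u, f) = Add(-48, Mul(2, f, Pow(Add(3, u), -1))) (Function('o')(u, f) = Add(Mul(2, f, Pow(Add(3, u), -1)), Mul(12, -4)) = Add(Mul(2, f, Pow(Add(3, u), -1)), -48) = Add(-48, Mul(2, f, Pow(Add(3, u), -1))))
Add(Add(293735, Function('Q')(380, -239)), Function('o')(-82, 50)) = Add(Add(293735, 380), Mul(2, Pow(Add(3, -82), -1), Add(-72, 50, Mul(-24, -82)))) = Add(294115, Mul(2, Pow(-79, -1), Add(-72, 50, 1968))) = Add(294115, Mul(2, Rational(-1, 79), 1946)) = Add(294115, Rational(-3892, 79)) = Rational(23231193, 79)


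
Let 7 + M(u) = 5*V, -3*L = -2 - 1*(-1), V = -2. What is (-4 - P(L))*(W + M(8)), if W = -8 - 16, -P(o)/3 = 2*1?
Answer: -82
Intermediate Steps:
L = 1/3 (L = -(-2 - 1*(-1))/3 = -(-2 + 1)/3 = -1/3*(-1) = 1/3 ≈ 0.33333)
P(o) = -6
W = -24
M(u) = -17 (M(u) = -7 + 5*(-2) = -7 - 10 = -17)
(-4 - P(L))*(W + M(8)) = (-4 - 1*(-6))*(-24 - 17) = (-4 + 6)*(-41) = 2*(-41) = -82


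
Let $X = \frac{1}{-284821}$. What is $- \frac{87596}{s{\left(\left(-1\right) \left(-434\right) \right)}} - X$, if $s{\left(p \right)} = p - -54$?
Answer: $- \frac{102250737}{569642} \approx -179.5$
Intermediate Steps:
$s{\left(p \right)} = 54 + p$ ($s{\left(p \right)} = p + 54 = 54 + p$)
$X = - \frac{1}{284821} \approx -3.511 \cdot 10^{-6}$
$- \frac{87596}{s{\left(\left(-1\right) \left(-434\right) \right)}} - X = - \frac{87596}{54 - -434} - - \frac{1}{284821} = - \frac{87596}{54 + 434} + \frac{1}{284821} = - \frac{87596}{488} + \frac{1}{284821} = \left(-87596\right) \frac{1}{488} + \frac{1}{284821} = - \frac{359}{2} + \frac{1}{284821} = - \frac{102250737}{569642}$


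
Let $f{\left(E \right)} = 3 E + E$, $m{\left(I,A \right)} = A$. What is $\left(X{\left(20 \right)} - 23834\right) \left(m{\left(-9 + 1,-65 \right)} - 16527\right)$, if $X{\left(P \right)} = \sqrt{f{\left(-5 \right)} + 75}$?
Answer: $395453728 - 16592 \sqrt{55} \approx 3.9533 \cdot 10^{8}$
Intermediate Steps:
$f{\left(E \right)} = 4 E$
$X{\left(P \right)} = \sqrt{55}$ ($X{\left(P \right)} = \sqrt{4 \left(-5\right) + 75} = \sqrt{-20 + 75} = \sqrt{55}$)
$\left(X{\left(20 \right)} - 23834\right) \left(m{\left(-9 + 1,-65 \right)} - 16527\right) = \left(\sqrt{55} - 23834\right) \left(-65 - 16527\right) = \left(-23834 + \sqrt{55}\right) \left(-16592\right) = 395453728 - 16592 \sqrt{55}$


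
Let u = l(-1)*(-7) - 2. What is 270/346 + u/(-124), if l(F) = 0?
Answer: 8543/10726 ≈ 0.79648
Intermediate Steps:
u = -2 (u = 0*(-7) - 2 = 0 - 2 = -2)
270/346 + u/(-124) = 270/346 - 2/(-124) = 270*(1/346) - 2*(-1/124) = 135/173 + 1/62 = 8543/10726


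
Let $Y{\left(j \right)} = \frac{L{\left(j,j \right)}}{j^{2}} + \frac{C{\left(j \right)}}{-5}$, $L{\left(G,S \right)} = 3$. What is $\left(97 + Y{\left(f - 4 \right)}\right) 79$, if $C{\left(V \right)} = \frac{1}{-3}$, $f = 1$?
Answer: $\frac{38473}{5} \approx 7694.6$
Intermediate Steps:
$C{\left(V \right)} = - \frac{1}{3}$
$Y{\left(j \right)} = \frac{1}{15} + \frac{3}{j^{2}}$ ($Y{\left(j \right)} = \frac{3}{j^{2}} - \frac{1}{3 \left(-5\right)} = \frac{3}{j^{2}} - - \frac{1}{15} = \frac{3}{j^{2}} + \frac{1}{15} = \frac{1}{15} + \frac{3}{j^{2}}$)
$\left(97 + Y{\left(f - 4 \right)}\right) 79 = \left(97 + \left(\frac{1}{15} + \frac{3}{\left(1 - 4\right)^{2}}\right)\right) 79 = \left(97 + \left(\frac{1}{15} + \frac{3}{9}\right)\right) 79 = \left(97 + \left(\frac{1}{15} + 3 \cdot \frac{1}{9}\right)\right) 79 = \left(97 + \left(\frac{1}{15} + \frac{1}{3}\right)\right) 79 = \left(97 + \frac{2}{5}\right) 79 = \frac{487}{5} \cdot 79 = \frac{38473}{5}$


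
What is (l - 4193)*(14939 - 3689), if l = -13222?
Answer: -195918750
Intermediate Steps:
(l - 4193)*(14939 - 3689) = (-13222 - 4193)*(14939 - 3689) = -17415*11250 = -195918750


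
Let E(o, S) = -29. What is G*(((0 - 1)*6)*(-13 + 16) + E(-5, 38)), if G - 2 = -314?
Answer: 14664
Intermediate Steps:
G = -312 (G = 2 - 314 = -312)
G*(((0 - 1)*6)*(-13 + 16) + E(-5, 38)) = -312*(((0 - 1)*6)*(-13 + 16) - 29) = -312*(-1*6*3 - 29) = -312*(-6*3 - 29) = -312*(-18 - 29) = -312*(-47) = 14664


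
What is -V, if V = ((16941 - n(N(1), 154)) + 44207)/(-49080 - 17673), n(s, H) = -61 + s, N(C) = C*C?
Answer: 61208/66753 ≈ 0.91693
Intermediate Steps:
N(C) = C²
V = -61208/66753 (V = ((16941 - (-61 + 1²)) + 44207)/(-49080 - 17673) = ((16941 - (-61 + 1)) + 44207)/(-66753) = ((16941 - 1*(-60)) + 44207)*(-1/66753) = ((16941 + 60) + 44207)*(-1/66753) = (17001 + 44207)*(-1/66753) = 61208*(-1/66753) = -61208/66753 ≈ -0.91693)
-V = -1*(-61208/66753) = 61208/66753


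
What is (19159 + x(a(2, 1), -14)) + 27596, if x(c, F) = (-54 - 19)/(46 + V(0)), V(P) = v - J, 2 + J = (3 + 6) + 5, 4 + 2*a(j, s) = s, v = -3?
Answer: 1449332/31 ≈ 46753.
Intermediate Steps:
a(j, s) = -2 + s/2
J = 12 (J = -2 + ((3 + 6) + 5) = -2 + (9 + 5) = -2 + 14 = 12)
V(P) = -15 (V(P) = -3 - 1*12 = -3 - 12 = -15)
x(c, F) = -73/31 (x(c, F) = (-54 - 19)/(46 - 15) = -73/31)
(19159 + x(a(2, 1), -14)) + 27596 = (19159 - 73/31) + 27596 = 593856/31 + 27596 = 1449332/31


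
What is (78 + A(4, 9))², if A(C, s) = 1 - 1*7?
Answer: 5184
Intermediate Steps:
A(C, s) = -6 (A(C, s) = 1 - 7 = -6)
(78 + A(4, 9))² = (78 - 6)² = 72² = 5184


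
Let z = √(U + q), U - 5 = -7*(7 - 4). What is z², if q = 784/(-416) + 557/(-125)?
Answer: -72607/3250 ≈ -22.341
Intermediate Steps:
q = -20607/3250 (q = 784*(-1/416) + 557*(-1/125) = -49/26 - 557/125 = -20607/3250 ≈ -6.3406)
U = -16 (U = 5 - 7*(7 - 4) = 5 - 7*3 = 5 - 21 = -16)
z = I*√9438910/650 (z = √(-16 - 20607/3250) = √(-72607/3250) = I*√9438910/650 ≈ 4.7266*I)
z² = (I*√9438910/650)² = -72607/3250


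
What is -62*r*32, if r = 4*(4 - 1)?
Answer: -23808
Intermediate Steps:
r = 12 (r = 4*3 = 12)
-62*r*32 = -62*12*32 = -744*32 = -23808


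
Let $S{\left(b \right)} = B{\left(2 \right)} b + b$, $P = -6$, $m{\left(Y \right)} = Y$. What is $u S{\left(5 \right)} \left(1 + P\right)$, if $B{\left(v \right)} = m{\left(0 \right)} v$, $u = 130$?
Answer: $-3250$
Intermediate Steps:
$B{\left(v \right)} = 0$ ($B{\left(v \right)} = 0 v = 0$)
$S{\left(b \right)} = b$ ($S{\left(b \right)} = 0 b + b = 0 + b = b$)
$u S{\left(5 \right)} \left(1 + P\right) = 130 \cdot 5 \left(1 - 6\right) = 130 \cdot 5 \left(-5\right) = 130 \left(-25\right) = -3250$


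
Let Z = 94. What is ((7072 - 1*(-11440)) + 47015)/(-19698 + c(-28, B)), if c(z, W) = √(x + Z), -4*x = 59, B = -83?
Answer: -5163003384/1552044499 - 131054*√317/1552044499 ≈ -3.3281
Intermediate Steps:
x = -59/4 (x = -¼*59 = -59/4 ≈ -14.750)
c(z, W) = √317/2 (c(z, W) = √(-59/4 + 94) = √(317/4) = √317/2)
((7072 - 1*(-11440)) + 47015)/(-19698 + c(-28, B)) = ((7072 - 1*(-11440)) + 47015)/(-19698 + √317/2) = ((7072 + 11440) + 47015)/(-19698 + √317/2) = (18512 + 47015)/(-19698 + √317/2) = 65527/(-19698 + √317/2)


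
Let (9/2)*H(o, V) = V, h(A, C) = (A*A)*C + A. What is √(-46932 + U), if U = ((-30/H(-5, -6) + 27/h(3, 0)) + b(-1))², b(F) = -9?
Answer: I*√185703/2 ≈ 215.47*I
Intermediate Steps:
h(A, C) = A + C*A² (h(A, C) = A²*C + A = C*A² + A = A + C*A²)
H(o, V) = 2*V/9
U = 2025/4 (U = ((-30/((2/9)*(-6)) + 27/((3*(1 + 3*0)))) - 9)² = ((-30/(-4/3) + 27/((3*(1 + 0)))) - 9)² = ((-30*(-¾) + 27/((3*1))) - 9)² = ((45/2 + 27/3) - 9)² = ((45/2 + 27*(⅓)) - 9)² = ((45/2 + 9) - 9)² = (63/2 - 9)² = (45/2)² = 2025/4 ≈ 506.25)
√(-46932 + U) = √(-46932 + 2025/4) = √(-185703/4) = I*√185703/2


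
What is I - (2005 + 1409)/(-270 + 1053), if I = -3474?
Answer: -907852/261 ≈ -3478.4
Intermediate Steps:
I - (2005 + 1409)/(-270 + 1053) = -3474 - (2005 + 1409)/(-270 + 1053) = -3474 - 3414/783 = -3474 - 1*1138/261 = -3474 - 1138/261 = -907852/261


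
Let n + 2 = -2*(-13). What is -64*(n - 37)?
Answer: 832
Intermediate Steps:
n = 24 (n = -2 - 2*(-13) = -2 + 26 = 24)
-64*(n - 37) = -64*(24 - 37) = -64*(-13) = 832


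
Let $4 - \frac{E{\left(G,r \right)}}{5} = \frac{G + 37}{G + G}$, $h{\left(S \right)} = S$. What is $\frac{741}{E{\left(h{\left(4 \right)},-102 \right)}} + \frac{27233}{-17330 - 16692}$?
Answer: $- \frac{67635967}{510330} \approx -132.53$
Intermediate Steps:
$E{\left(G,r \right)} = 20 - \frac{5 \left(37 + G\right)}{2 G}$ ($E{\left(G,r \right)} = 20 - 5 \frac{G + 37}{G + G} = 20 - 5 \frac{37 + G}{2 G} = 20 - \frac{5 \left(37 + G\right)}{2 G}$)
$\frac{741}{E{\left(h{\left(4 \right)},-102 \right)}} + \frac{27233}{-17330 - 16692} = \frac{741}{\frac{5}{2} \cdot \frac{1}{4} \left(-37 + 7 \cdot 4\right)} + \frac{27233}{-17330 - 16692} = \frac{741}{\frac{5}{2} \cdot \frac{1}{4} \left(-37 + 28\right)} + \frac{27233}{-34022} = \frac{741}{\frac{5}{2} \cdot \frac{1}{4} \left(-9\right)} + 27233 \left(- \frac{1}{34022}\right) = \frac{741}{- \frac{45}{8}} - \frac{27233}{34022} = 741 \left(- \frac{8}{45}\right) - \frac{27233}{34022} = - \frac{1976}{15} - \frac{27233}{34022} = - \frac{67635967}{510330}$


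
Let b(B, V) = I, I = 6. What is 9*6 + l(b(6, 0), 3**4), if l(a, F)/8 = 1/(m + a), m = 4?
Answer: 274/5 ≈ 54.800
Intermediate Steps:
b(B, V) = 6
l(a, F) = 8/(4 + a)
9*6 + l(b(6, 0), 3**4) = 9*6 + 8/(4 + 6) = 54 + 8/10 = 54 + 8*(1/10) = 54 + 4/5 = 274/5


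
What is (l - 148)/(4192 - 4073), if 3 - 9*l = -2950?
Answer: 1621/1071 ≈ 1.5135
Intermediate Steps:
l = 2953/9 (l = 1/3 - 1/9*(-2950) = 1/3 + 2950/9 = 2953/9 ≈ 328.11)
(l - 148)/(4192 - 4073) = (2953/9 - 148)/(4192 - 4073) = (1621/9)/119 = (1621/9)*(1/119) = 1621/1071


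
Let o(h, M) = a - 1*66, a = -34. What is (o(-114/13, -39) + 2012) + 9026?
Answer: 10938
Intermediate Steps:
o(h, M) = -100 (o(h, M) = -34 - 1*66 = -34 - 66 = -100)
(o(-114/13, -39) + 2012) + 9026 = (-100 + 2012) + 9026 = 1912 + 9026 = 10938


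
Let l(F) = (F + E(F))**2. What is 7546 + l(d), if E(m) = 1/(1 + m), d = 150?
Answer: 685124147/22801 ≈ 30048.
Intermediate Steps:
l(F) = (F + 1/(1 + F))**2
7546 + l(d) = 7546 + (150 + 1/(1 + 150))**2 = 7546 + (150 + 1/151)**2 = 7546 + (22651/151)**2 = 7546 + 513067801/22801 = 685124147/22801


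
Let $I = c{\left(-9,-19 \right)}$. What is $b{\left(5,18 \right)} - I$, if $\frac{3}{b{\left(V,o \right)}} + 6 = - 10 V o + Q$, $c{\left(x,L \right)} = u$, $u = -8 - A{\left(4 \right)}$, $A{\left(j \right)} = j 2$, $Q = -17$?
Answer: $\frac{14765}{923} \approx 15.997$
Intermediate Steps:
$A{\left(j \right)} = 2 j$
$u = -16$ ($u = -8 - 2 \cdot 4 = -8 - 8 = -16$)
$c{\left(x,L \right)} = -16$
$b{\left(V,o \right)} = \frac{3}{-23 - 10 V o}$ ($b{\left(V,o \right)} = \frac{3}{-6 + \left(- 10 V o - 17\right)} = \frac{3}{-6 - \left(17 + 10 V o\right)} = \frac{3}{-23 - 10 V o}$)
$I = -16$
$b{\left(5,18 \right)} - I = - \frac{3}{23 + 10 \cdot 5 \cdot 18} - -16 = - \frac{3}{23 + 900} + 16 = - \frac{3}{923} + 16 = \frac{14765}{923}$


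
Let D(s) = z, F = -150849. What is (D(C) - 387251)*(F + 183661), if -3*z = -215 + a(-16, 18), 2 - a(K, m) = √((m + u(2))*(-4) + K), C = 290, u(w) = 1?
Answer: -12704150160 + 65624*I*√23/3 ≈ -1.2704e+10 + 1.0491e+5*I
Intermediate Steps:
a(K, m) = 2 - √(-4 + K - 4*m) (a(K, m) = 2 - √((m + 1)*(-4) + K) = 2 - √((1 + m)*(-4) + K) = 2 - √((-4 - 4*m) + K) = 2 - √(-4 + K - 4*m))
z = 71 + 2*I*√23/3 (z = -(-215 + (2 - √(-4 - 16 - 4*18)))/3 = -(-215 + (2 - √(-4 - 16 - 72)))/3 = -(-215 + (2 - √(-92)))/3 = -(-215 + (2 - 2*I*√23))/3 = -(-213 - 2*I*√23)/3 = 71 + 2*I*√23/3 ≈ 71.0 + 3.1972*I)
D(s) = 71 + 2*I*√23/3
(D(C) - 387251)*(F + 183661) = ((71 + 2*I*√23/3) - 387251)*(-150849 + 183661) = (-387180 + 2*I*√23/3)*32812 = -12704150160 + 65624*I*√23/3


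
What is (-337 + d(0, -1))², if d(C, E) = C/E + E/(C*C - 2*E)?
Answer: 455625/4 ≈ 1.1391e+5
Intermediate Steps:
d(C, E) = C/E + E/(C² - 2*E)
(-337 + d(0, -1))² = (-337 + (0³ + (-1)² - 2*0*(-1))/((-1)*(0² - 2*(-1))))² = (-337 - (0 + 1 + 0)/(0 + 2))² = (-337 - 1*1/2)² = (-337 - 1*½*1)² = (-337 - ½)² = (-675/2)² = 455625/4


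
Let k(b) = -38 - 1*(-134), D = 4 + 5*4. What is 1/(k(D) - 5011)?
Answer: -1/4915 ≈ -0.00020346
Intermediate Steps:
D = 24 (D = 4 + 20 = 24)
k(b) = 96 (k(b) = -38 + 134 = 96)
1/(k(D) - 5011) = 1/(96 - 5011) = 1/(-4915) = -1/4915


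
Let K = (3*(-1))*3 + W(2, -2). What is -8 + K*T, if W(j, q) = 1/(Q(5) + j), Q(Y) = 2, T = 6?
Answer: -121/2 ≈ -60.500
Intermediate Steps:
W(j, q) = 1/(2 + j)
K = -35/4 (K = (3*(-1))*3 + 1/(2 + 2) = -3*3 + 1/4 = -9 + ¼ = -35/4 ≈ -8.7500)
-8 + K*T = -8 - 35/4*6 = -8 - 105/2 = -121/2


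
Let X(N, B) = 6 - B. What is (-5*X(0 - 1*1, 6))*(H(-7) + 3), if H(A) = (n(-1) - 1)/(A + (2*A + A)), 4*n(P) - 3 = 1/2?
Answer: 0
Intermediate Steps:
n(P) = 7/8 (n(P) = 3/4 + (1/4)/2 = 3/4 + (1/4)*(1/2) = 3/4 + 1/8 = 7/8)
H(A) = -1/(32*A) (H(A) = (7/8 - 1)/(A + (2*A + A)) = -1/(8*(A + 3*A)) = -1/(4*A)/8 = -1/(32*A))
(-5*X(0 - 1*1, 6))*(H(-7) + 3) = (-5*(6 - 1*6))*(-1/32/(-7) + 3) = (-5*(6 - 6))*(-1/32*(-1/7) + 3) = (-5*0)*(1/224 + 3) = 0*(673/224) = 0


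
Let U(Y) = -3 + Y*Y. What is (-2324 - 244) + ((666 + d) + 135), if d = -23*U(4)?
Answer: -2066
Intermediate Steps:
U(Y) = -3 + Y**2
d = -299 (d = -23*(-3 + 4**2) = -23*(-3 + 16) = -23*13 = -299)
(-2324 - 244) + ((666 + d) + 135) = (-2324 - 244) + ((666 - 299) + 135) = -2568 + (367 + 135) = -2568 + 502 = -2066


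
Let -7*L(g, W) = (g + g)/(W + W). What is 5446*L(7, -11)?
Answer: 5446/11 ≈ 495.09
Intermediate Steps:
L(g, W) = -g/(7*W) (L(g, W) = -(g + g)/(7*(W + W)) = -2*g/(7*(2*W)) = -2*g*1/(2*W)/7 = -g/(7*W))
5446*L(7, -11) = 5446*(-⅐*7/(-11)) = 5446*(-⅐*7*(-1/11)) = 5446*(1/11) = 5446/11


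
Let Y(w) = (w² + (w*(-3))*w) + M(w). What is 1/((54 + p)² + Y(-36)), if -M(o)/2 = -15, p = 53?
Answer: 1/8887 ≈ 0.00011252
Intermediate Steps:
M(o) = 30 (M(o) = -2*(-15) = 30)
Y(w) = 30 - 2*w² (Y(w) = (w² + (w*(-3))*w) + 30 = (w² + (-3*w)*w) + 30 = (w² - 3*w²) + 30 = -2*w² + 30 = 30 - 2*w²)
1/((54 + p)² + Y(-36)) = 1/((54 + 53)² + (30 - 2*(-36)²)) = 1/(107² + (30 - 2*1296)) = 1/(11449 + (30 - 2592)) = 1/(11449 - 2562) = 1/8887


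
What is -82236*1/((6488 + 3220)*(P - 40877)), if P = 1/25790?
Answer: 25248410/121837460523 ≈ 0.00020723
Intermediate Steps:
P = 1/25790 ≈ 3.8775e-5
-82236*1/((6488 + 3220)*(P - 40877)) = -82236*1/((6488 + 3220)*(1/25790 - 40877)) = -82236/(9708*(-1054217829/25790)) = -82236/(-5117173341966/12895) = -82236*(-12895/5117173341966) = 25248410/121837460523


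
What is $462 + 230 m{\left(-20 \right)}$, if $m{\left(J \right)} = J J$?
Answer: $92462$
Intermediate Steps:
$m{\left(J \right)} = J^{2}$
$462 + 230 m{\left(-20 \right)} = 462 + 230 \left(-20\right)^{2} = 462 + 230 \cdot 400 = 462 + 92000 = 92462$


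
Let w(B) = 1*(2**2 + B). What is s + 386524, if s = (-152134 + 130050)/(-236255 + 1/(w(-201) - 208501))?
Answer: 19057936077111916/49305945991 ≈ 3.8652e+5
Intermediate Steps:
w(B) = 4 + B (w(B) = 1*(4 + B) = 4 + B)
s = 4608886632/49305945991 (s = (-152134 + 130050)/(-236255 + 1/((4 - 201) - 208501)) = -22084/(-236255 + 1/(-197 - 208501)) = -22084/(-236255 + 1/(-208698)) = -22084/(-236255 - 1/208698) = -22084/(-49305945991/208698) = -22084*(-208698/49305945991) = 4608886632/49305945991 ≈ 0.093475)
s + 386524 = 4608886632/49305945991 + 386524 = 19057936077111916/49305945991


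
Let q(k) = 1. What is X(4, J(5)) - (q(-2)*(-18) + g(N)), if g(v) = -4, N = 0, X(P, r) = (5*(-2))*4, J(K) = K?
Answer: -18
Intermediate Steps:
X(P, r) = -40 (X(P, r) = -10*4 = -40)
X(4, J(5)) - (q(-2)*(-18) + g(N)) = -40 - (1*(-18) - 4) = -40 - (-18 - 4) = -40 - 1*(-22) = -40 + 22 = -18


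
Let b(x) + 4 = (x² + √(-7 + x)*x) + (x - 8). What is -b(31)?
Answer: -980 - 62*√6 ≈ -1131.9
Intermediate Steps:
b(x) = -12 + x + x² + x*√(-7 + x) (b(x) = -4 + ((x² + √(-7 + x)*x) + (x - 8)) = -4 + ((x² + x*√(-7 + x)) + (-8 + x)) = -4 + (-8 + x + x² + x*√(-7 + x)) = -12 + x + x² + x*√(-7 + x))
-b(31) = -(-12 + 31 + 31² + 31*√(-7 + 31)) = -(-12 + 31 + 961 + 31*√24) = -(-12 + 31 + 961 + 31*(2*√6)) = -(-12 + 31 + 961 + 62*√6) = -(980 + 62*√6) = -980 - 62*√6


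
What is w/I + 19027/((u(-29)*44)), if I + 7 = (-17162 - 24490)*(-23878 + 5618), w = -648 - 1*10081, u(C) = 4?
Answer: 14471278127547/133859530288 ≈ 108.11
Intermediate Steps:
w = -10729 (w = -648 - 10081 = -10729)
I = 760565513 (I = -7 + (-17162 - 24490)*(-23878 + 5618) = -7 - 41652*(-18260) = -7 + 760565520 = 760565513)
w/I + 19027/((u(-29)*44)) = -10729/760565513 + 19027/((4*44)) = -10729*1/760565513 + 19027/176 = -10729/760565513 + 19027*(1/176) = -10729/760565513 + 19027/176 = 14471278127547/133859530288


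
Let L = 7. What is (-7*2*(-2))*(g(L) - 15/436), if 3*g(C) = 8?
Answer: 24101/327 ≈ 73.703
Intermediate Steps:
g(C) = 8/3 (g(C) = (⅓)*8 = 8/3)
(-7*2*(-2))*(g(L) - 15/436) = (-7*2*(-2))*(8/3 - 15/436) = (-14*(-2))*(8/3 - 15*1/436) = 28*(8/3 - 15/436) = 28*(3443/1308) = 24101/327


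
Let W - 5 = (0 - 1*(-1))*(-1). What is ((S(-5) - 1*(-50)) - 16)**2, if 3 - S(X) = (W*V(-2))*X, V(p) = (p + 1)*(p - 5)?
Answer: 31329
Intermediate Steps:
V(p) = (1 + p)*(-5 + p)
W = 4 (W = 5 + (0 - 1*(-1))*(-1) = 5 + (0 + 1)*(-1) = 5 + 1*(-1) = 5 - 1 = 4)
S(X) = 3 - 28*X (S(X) = 3 - 4*(-5 + (-2)**2 - 4*(-2))*X = 3 - 4*(-5 + 4 + 8)*X = 3 - 4*7*X = 3 - 28*X)
((S(-5) - 1*(-50)) - 16)**2 = (((3 - 28*(-5)) - 1*(-50)) - 16)**2 = (((3 + 140) + 50) - 16)**2 = ((143 + 50) - 16)**2 = (193 - 16)**2 = 177**2 = 31329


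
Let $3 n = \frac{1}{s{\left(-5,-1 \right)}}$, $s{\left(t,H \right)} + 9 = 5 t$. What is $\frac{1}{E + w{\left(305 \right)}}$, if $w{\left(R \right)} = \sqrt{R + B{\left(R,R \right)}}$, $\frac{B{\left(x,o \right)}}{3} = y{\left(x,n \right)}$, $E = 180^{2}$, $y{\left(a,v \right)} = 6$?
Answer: $\frac{32400}{1049759677} - \frac{\sqrt{323}}{1049759677} \approx 3.0847 \cdot 10^{-5}$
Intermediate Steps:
$s{\left(t,H \right)} = -9 + 5 t$
$n = - \frac{1}{102}$ ($n = \frac{1}{3 \left(-9 + 5 \left(-5\right)\right)} = \frac{1}{3 \left(-9 - 25\right)} = \frac{1}{3 \left(-34\right)} = \frac{1}{3} \left(- \frac{1}{34}\right) = - \frac{1}{102} \approx -0.0098039$)
$E = 32400$
$B{\left(x,o \right)} = 18$ ($B{\left(x,o \right)} = 3 \cdot 6 = 18$)
$w{\left(R \right)} = \sqrt{18 + R}$ ($w{\left(R \right)} = \sqrt{R + 18} = \sqrt{18 + R}$)
$\frac{1}{E + w{\left(305 \right)}} = \frac{1}{32400 + \sqrt{18 + 305}} = \frac{1}{32400 + \sqrt{323}}$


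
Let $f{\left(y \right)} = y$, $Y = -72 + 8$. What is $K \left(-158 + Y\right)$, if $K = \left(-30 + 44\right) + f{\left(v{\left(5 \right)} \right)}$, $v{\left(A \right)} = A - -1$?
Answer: $-4440$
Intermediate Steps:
$Y = -64$
$v{\left(A \right)} = 1 + A$ ($v{\left(A \right)} = A + 1 = 1 + A$)
$K = 20$ ($K = \left(-30 + 44\right) + \left(1 + 5\right) = 14 + 6 = 20$)
$K \left(-158 + Y\right) = 20 \left(-158 - 64\right) = 20 \left(-222\right) = -4440$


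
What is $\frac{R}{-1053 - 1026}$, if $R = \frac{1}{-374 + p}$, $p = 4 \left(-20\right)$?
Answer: $\frac{1}{943866} \approx 1.0595 \cdot 10^{-6}$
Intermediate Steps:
$p = -80$
$R = - \frac{1}{454}$ ($R = \frac{1}{-374 - 80} = \frac{1}{-454} = - \frac{1}{454} \approx -0.0022026$)
$\frac{R}{-1053 - 1026} = - \frac{1}{454 \left(-1053 - 1026\right)} = - \frac{1}{454 \left(-2079\right)} = \left(- \frac{1}{454}\right) \left(- \frac{1}{2079}\right) = \frac{1}{943866}$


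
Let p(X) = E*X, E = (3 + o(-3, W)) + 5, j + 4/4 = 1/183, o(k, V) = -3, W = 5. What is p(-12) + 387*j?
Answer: -27138/61 ≈ -444.89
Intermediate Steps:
j = -182/183 (j = -1 + 1/183 = -182/183 ≈ -0.99454)
E = 5 (E = (3 - 3) + 5 = 0 + 5 = 5)
p(X) = 5*X
p(-12) + 387*j = 5*(-12) + 387*(-182/183) = -60 - 23478/61 = -27138/61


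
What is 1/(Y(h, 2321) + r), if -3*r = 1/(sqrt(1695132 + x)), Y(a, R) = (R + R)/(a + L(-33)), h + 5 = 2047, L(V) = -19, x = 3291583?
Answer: 421461663063210/967090969678811 + 12277587*sqrt(4986715)/967090969678811 ≈ 0.43583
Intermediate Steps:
h = 2042 (h = -5 + 2047 = 2042)
Y(a, R) = 2*R/(-19 + a) (Y(a, R) = (R + R)/(a - 19) = (2*R)/(-19 + a) = 2*R/(-19 + a))
r = -sqrt(4986715)/14960145 (r = -1/(3*sqrt(1695132 + 3291583)) = -sqrt(4986715)/4986715/3 = -sqrt(4986715)/14960145 ≈ -0.00014927)
1/(Y(h, 2321) + r) = 1/(2*2321/(-19 + 2042) - sqrt(4986715)/14960145) = 1/(2*2321/2023 - sqrt(4986715)/14960145) = 1/(2*2321*(1/2023) - sqrt(4986715)/14960145) = 1/(4642/2023 - sqrt(4986715)/14960145)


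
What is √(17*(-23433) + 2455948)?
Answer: √2057587 ≈ 1434.4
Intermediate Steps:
√(17*(-23433) + 2455948) = √(-398361 + 2455948) = √2057587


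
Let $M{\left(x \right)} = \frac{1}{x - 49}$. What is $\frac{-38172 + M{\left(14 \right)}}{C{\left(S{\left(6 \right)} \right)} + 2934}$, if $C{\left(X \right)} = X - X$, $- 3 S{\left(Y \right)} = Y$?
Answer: $- \frac{1336021}{102690} \approx -13.01$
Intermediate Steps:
$S{\left(Y \right)} = - \frac{Y}{3}$
$C{\left(X \right)} = 0$
$M{\left(x \right)} = \frac{1}{-49 + x}$
$\frac{-38172 + M{\left(14 \right)}}{C{\left(S{\left(6 \right)} \right)} + 2934} = \frac{-38172 + \frac{1}{-49 + 14}}{0 + 2934} = \frac{-38172 + \frac{1}{-35}}{2934} = \left(-38172 - \frac{1}{35}\right) \frac{1}{2934} = \left(- \frac{1336021}{35}\right) \frac{1}{2934} = - \frac{1336021}{102690}$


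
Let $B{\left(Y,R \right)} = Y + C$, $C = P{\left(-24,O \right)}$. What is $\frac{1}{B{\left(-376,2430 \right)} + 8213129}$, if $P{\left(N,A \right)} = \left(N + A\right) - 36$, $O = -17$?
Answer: $\frac{1}{8212676} \approx 1.2176 \cdot 10^{-7}$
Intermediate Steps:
$P{\left(N,A \right)} = -36 + A + N$ ($P{\left(N,A \right)} = \left(A + N\right) - 36 = -36 + A + N$)
$C = -77$ ($C = -36 - 17 - 24 = -77$)
$B{\left(Y,R \right)} = -77 + Y$ ($B{\left(Y,R \right)} = Y - 77 = -77 + Y$)
$\frac{1}{B{\left(-376,2430 \right)} + 8213129} = \frac{1}{\left(-77 - 376\right) + 8213129} = \frac{1}{-453 + 8213129} = \frac{1}{8212676}$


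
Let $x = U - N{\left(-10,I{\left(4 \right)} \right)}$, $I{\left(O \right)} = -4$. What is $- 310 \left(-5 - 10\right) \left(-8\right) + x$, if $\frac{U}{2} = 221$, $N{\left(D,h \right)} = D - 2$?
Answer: $-36746$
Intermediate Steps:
$N{\left(D,h \right)} = -2 + D$ ($N{\left(D,h \right)} = D - 2 = -2 + D$)
$U = 442$ ($U = 2 \cdot 221 = 442$)
$x = 454$ ($x = 442 - \left(-2 - 10\right) = 442 - -12 = 442 + 12 = 454$)
$- 310 \left(-5 - 10\right) \left(-8\right) + x = - 310 \left(-5 - 10\right) \left(-8\right) + 454 = - 310 \left(\left(-15\right) \left(-8\right)\right) + 454 = \left(-310\right) 120 + 454 = -37200 + 454 = -36746$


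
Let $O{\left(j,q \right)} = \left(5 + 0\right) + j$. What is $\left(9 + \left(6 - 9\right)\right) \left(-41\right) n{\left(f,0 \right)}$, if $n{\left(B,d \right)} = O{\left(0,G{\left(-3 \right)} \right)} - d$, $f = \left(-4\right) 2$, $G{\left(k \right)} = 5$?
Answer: $-1230$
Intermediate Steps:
$O{\left(j,q \right)} = 5 + j$
$f = -8$
$n{\left(B,d \right)} = 5 - d$ ($n{\left(B,d \right)} = \left(5 + 0\right) - d = 5 - d$)
$\left(9 + \left(6 - 9\right)\right) \left(-41\right) n{\left(f,0 \right)} = \left(9 + \left(6 - 9\right)\right) \left(-41\right) \left(5 - 0\right) = \left(9 - 3\right) \left(-41\right) \left(5 + 0\right) = 6 \left(-41\right) 5 = \left(-246\right) 5 = -1230$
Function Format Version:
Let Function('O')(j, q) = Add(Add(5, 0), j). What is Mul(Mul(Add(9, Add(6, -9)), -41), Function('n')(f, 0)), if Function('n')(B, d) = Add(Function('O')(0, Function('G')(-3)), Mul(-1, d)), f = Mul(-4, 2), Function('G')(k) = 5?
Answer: -1230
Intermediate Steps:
Function('O')(j, q) = Add(5, j)
f = -8
Function('n')(B, d) = Add(5, Mul(-1, d)) (Function('n')(B, d) = Add(Add(5, 0), Mul(-1, d)) = Add(5, Mul(-1, d)))
Mul(Mul(Add(9, Add(6, -9)), -41), Function('n')(f, 0)) = Mul(Mul(Add(9, Add(6, -9)), -41), Add(5, Mul(-1, 0))) = Mul(Mul(Add(9, -3), -41), Add(5, 0)) = Mul(Mul(6, -41), 5) = Mul(-246, 5) = -1230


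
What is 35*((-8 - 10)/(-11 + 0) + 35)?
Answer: 14105/11 ≈ 1282.3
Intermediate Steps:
35*((-8 - 10)/(-11 + 0) + 35) = 35*(-18/(-11) + 35) = 35*(-18*(-1/11) + 35) = 35*(18/11 + 35) = 35*(403/11) = 14105/11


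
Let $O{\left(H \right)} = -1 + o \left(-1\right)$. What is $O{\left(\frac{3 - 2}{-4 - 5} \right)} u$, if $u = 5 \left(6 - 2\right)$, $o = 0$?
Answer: $-20$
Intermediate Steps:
$O{\left(H \right)} = -1$ ($O{\left(H \right)} = -1 + 0 \left(-1\right) = -1 + 0 = -1$)
$u = 20$ ($u = 5 \cdot 4 = 20$)
$O{\left(\frac{3 - 2}{-4 - 5} \right)} u = \left(-1\right) 20 = -20$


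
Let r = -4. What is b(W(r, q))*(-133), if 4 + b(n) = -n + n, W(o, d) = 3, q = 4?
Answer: 532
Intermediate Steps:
b(n) = -4 (b(n) = -4 + (-n + n) = -4 + 0 = -4)
b(W(r, q))*(-133) = -4*(-133) = 532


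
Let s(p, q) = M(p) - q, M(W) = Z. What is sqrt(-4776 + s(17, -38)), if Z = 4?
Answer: 3*I*sqrt(526) ≈ 68.804*I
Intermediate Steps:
M(W) = 4
s(p, q) = 4 - q
sqrt(-4776 + s(17, -38)) = sqrt(-4776 + (4 - 1*(-38))) = sqrt(-4776 + (4 + 38)) = sqrt(-4776 + 42) = sqrt(-4734) = 3*I*sqrt(526)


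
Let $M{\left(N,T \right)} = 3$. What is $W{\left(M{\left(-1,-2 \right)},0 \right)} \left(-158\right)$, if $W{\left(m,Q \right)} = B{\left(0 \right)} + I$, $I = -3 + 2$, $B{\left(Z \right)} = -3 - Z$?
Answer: $632$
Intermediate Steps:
$I = -1$
$W{\left(m,Q \right)} = -4$ ($W{\left(m,Q \right)} = \left(-3 - 0\right) - 1 = \left(-3 + 0\right) - 1 = -3 - 1 = -4$)
$W{\left(M{\left(-1,-2 \right)},0 \right)} \left(-158\right) = \left(-4\right) \left(-158\right) = 632$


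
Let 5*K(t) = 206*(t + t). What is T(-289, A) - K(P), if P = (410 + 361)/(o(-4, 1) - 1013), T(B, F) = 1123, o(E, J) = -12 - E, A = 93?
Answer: 6050567/5105 ≈ 1185.2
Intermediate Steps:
P = -771/1021 (P = (410 + 361)/((-12 - 1*(-4)) - 1013) = 771/((-12 + 4) - 1013) = 771/(-8 - 1013) = 771/(-1021) = 771*(-1/1021) = -771/1021 ≈ -0.75514)
K(t) = 412*t/5 (K(t) = (206*(t + t))/5 = (206*(2*t))/5 = (412*t)/5 = 412*t/5)
T(-289, A) - K(P) = 1123 - 412*(-771)/(5*1021) = 1123 - 1*(-317652/5105) = 1123 + 317652/5105 = 6050567/5105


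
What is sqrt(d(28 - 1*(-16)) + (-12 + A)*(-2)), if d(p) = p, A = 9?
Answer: 5*sqrt(2) ≈ 7.0711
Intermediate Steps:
sqrt(d(28 - 1*(-16)) + (-12 + A)*(-2)) = sqrt((28 - 1*(-16)) + (-12 + 9)*(-2)) = sqrt((28 + 16) - 3*(-2)) = sqrt(44 + 6) = sqrt(50) = 5*sqrt(2)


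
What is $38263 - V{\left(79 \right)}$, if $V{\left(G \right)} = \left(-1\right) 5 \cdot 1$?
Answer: $38268$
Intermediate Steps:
$V{\left(G \right)} = -5$ ($V{\left(G \right)} = \left(-5\right) 1 = -5$)
$38263 - V{\left(79 \right)} = 38263 - -5 = 38263 + 5 = 38268$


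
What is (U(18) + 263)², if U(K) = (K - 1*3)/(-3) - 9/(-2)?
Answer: 275625/4 ≈ 68906.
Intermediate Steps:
U(K) = 11/2 - K/3 (U(K) = (K - 3)*(-⅓) - 9*(-½) = (-3 + K)*(-⅓) + 9/2 = (1 - K/3) + 9/2 = 11/2 - K/3)
(U(18) + 263)² = ((11/2 - ⅓*18) + 263)² = ((11/2 - 6) + 263)² = (-½ + 263)² = (525/2)² = 275625/4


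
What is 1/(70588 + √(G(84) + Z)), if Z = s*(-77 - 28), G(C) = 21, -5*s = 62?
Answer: 10084/711809203 - 3*√3/711809203 ≈ 1.4159e-5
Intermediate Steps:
s = -62/5 (s = -⅕*62 = -62/5 ≈ -12.400)
Z = 1302 (Z = -62*(-77 - 28)/5 = -62/5*(-105) = 1302)
1/(70588 + √(G(84) + Z)) = 1/(70588 + √(21 + 1302)) = 1/(70588 + √1323) = 1/(70588 + 21*√3)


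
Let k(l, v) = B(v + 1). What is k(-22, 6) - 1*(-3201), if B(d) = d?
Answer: 3208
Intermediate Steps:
k(l, v) = 1 + v (k(l, v) = v + 1 = 1 + v)
k(-22, 6) - 1*(-3201) = (1 + 6) - 1*(-3201) = 7 + 3201 = 3208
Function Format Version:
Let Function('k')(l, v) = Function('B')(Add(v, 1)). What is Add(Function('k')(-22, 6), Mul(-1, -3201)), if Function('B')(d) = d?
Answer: 3208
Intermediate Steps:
Function('k')(l, v) = Add(1, v) (Function('k')(l, v) = Add(v, 1) = Add(1, v))
Add(Function('k')(-22, 6), Mul(-1, -3201)) = Add(Add(1, 6), Mul(-1, -3201)) = Add(7, 3201) = 3208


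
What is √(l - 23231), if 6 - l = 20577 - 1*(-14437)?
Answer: 9*I*√719 ≈ 241.33*I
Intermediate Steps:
l = -35008 (l = 6 - (20577 - 1*(-14437)) = 6 - (20577 + 14437) = 6 - 1*35014 = 6 - 35014 = -35008)
√(l - 23231) = √(-35008 - 23231) = √(-58239) = 9*I*√719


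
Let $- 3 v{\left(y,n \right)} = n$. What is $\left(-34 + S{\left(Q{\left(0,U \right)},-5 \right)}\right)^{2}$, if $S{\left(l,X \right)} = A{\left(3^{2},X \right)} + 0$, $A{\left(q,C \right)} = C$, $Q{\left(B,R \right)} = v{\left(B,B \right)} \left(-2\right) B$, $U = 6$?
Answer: $1521$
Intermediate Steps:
$v{\left(y,n \right)} = - \frac{n}{3}$
$Q{\left(B,R \right)} = \frac{2 B^{2}}{3}$ ($Q{\left(B,R \right)} = - \frac{B}{3} \left(-2\right) B = \frac{2 B}{3} B = \frac{2 B^{2}}{3}$)
$S{\left(l,X \right)} = X$ ($S{\left(l,X \right)} = X + 0 = X$)
$\left(-34 + S{\left(Q{\left(0,U \right)},-5 \right)}\right)^{2} = \left(-34 - 5\right)^{2} = \left(-39\right)^{2} = 1521$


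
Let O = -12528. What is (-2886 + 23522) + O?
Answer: 8108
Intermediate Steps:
(-2886 + 23522) + O = (-2886 + 23522) - 12528 = 20636 - 12528 = 8108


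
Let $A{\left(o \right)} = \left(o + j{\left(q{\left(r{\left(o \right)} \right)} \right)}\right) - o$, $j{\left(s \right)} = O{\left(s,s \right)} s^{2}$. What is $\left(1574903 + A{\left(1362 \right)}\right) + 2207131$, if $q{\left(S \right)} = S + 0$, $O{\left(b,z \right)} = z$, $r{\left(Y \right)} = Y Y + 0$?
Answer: $6383555601077707218$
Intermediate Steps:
$r{\left(Y \right)} = Y^{2}$ ($r{\left(Y \right)} = Y^{2} + 0 = Y^{2}$)
$q{\left(S \right)} = S$
$j{\left(s \right)} = s^{3}$ ($j{\left(s \right)} = s s^{2} = s^{3}$)
$A{\left(o \right)} = o^{6}$ ($A{\left(o \right)} = \left(o + \left(o^{2}\right)^{3}\right) - o = \left(o + o^{6}\right) - o = o^{6}$)
$\left(1574903 + A{\left(1362 \right)}\right) + 2207131 = \left(1574903 + 1362^{6}\right) + 2207131 = \left(1574903 + 6383555601073925184\right) + 2207131 = 6383555601075500087 + 2207131 = 6383555601077707218$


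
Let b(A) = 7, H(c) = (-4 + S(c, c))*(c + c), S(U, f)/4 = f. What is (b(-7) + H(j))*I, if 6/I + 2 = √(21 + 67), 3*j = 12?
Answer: 103/7 + 103*√22/7 ≈ 83.730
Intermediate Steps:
j = 4 (j = (⅓)*12 = 4)
S(U, f) = 4*f
H(c) = 2*c*(-4 + 4*c) (H(c) = (-4 + 4*c)*(c + c) = (-4 + 4*c)*(2*c) = 2*c*(-4 + 4*c))
I = 6/(-2 + 2*√22) (I = 6/(-2 + √(21 + 67)) = 6/(-2 + √88) = 6/(-2 + 2*√22) ≈ 0.81292)
(b(-7) + H(j))*I = (7 + 8*4*(-1 + 4))*(⅐ + √22/7) = (7 + 8*4*3)*(⅐ + √22/7) = (7 + 96)*(⅐ + √22/7) = 103*(⅐ + √22/7) = 103/7 + 103*√22/7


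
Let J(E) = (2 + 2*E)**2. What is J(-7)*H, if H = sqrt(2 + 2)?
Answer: 288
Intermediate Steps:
H = 2 (H = sqrt(4) = 2)
J(-7)*H = (4*(1 - 7)**2)*2 = (4*(-6)**2)*2 = (4*36)*2 = 144*2 = 288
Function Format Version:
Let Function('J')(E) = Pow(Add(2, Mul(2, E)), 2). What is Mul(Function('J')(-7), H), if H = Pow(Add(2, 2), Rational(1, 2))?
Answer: 288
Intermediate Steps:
H = 2 (H = Pow(4, Rational(1, 2)) = 2)
Mul(Function('J')(-7), H) = Mul(Mul(4, Pow(Add(1, -7), 2)), 2) = Mul(Mul(4, Pow(-6, 2)), 2) = Mul(Mul(4, 36), 2) = Mul(144, 2) = 288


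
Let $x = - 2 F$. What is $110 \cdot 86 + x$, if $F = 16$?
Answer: $9428$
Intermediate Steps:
$x = -32$ ($x = \left(-2\right) 16 = -32$)
$110 \cdot 86 + x = 110 \cdot 86 - 32 = 9460 - 32 = 9428$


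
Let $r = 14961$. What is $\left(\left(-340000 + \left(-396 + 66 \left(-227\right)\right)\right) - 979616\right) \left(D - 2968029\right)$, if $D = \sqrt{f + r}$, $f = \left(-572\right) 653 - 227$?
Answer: $3962300906826 - 1334994 i \sqrt{358782} \approx 3.9623 \cdot 10^{12} - 7.9964 \cdot 10^{8} i$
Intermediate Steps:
$f = -373743$ ($f = -373516 - 227 = -373743$)
$D = i \sqrt{358782}$ ($D = \sqrt{-373743 + 14961} = \sqrt{-358782} = i \sqrt{358782} \approx 598.98 i$)
$\left(\left(-340000 + \left(-396 + 66 \left(-227\right)\right)\right) - 979616\right) \left(D - 2968029\right) = \left(\left(-340000 + \left(-396 + 66 \left(-227\right)\right)\right) - 979616\right) \left(i \sqrt{358782} - 2968029\right) = \left(\left(-340000 - 15378\right) - 979616\right) \left(-2968029 + i \sqrt{358782}\right) = \left(-355378 - 979616\right) \left(-2968029 + i \sqrt{358782}\right) = - 1334994 \left(-2968029 + i \sqrt{358782}\right) = 3962300906826 - 1334994 i \sqrt{358782}$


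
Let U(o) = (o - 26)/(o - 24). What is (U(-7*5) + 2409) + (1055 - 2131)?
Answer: 78708/59 ≈ 1334.0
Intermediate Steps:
U(o) = (-26 + o)/(-24 + o)
(U(-7*5) + 2409) + (1055 - 2131) = ((-26 - 7*5)/(-24 - 7*5) + 2409) + (1055 - 2131) = ((-26 - 35)/(-24 - 35) + 2409) - 1076 = (-61/(-59) + 2409) - 1076 = (-1/59*(-61) + 2409) - 1076 = (61/59 + 2409) - 1076 = 142192/59 - 1076 = 78708/59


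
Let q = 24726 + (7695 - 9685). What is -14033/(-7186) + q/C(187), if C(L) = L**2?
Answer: 654100873/251287234 ≈ 2.6030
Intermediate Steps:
q = 22736 (q = 24726 - 1990 = 22736)
-14033/(-7186) + q/C(187) = -14033/(-7186) + 22736/(187**2) = -14033*(-1/7186) + 22736/34969 = 14033/7186 + 22736*(1/34969) = 14033/7186 + 22736/34969 = 654100873/251287234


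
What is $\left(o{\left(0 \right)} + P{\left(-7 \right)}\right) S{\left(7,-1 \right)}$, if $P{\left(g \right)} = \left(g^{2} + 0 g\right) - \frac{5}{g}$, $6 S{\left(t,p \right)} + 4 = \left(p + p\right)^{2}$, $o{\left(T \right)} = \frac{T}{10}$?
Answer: $0$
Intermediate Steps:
$o{\left(T \right)} = \frac{T}{10}$ ($o{\left(T \right)} = T \frac{1}{10} = \frac{T}{10}$)
$S{\left(t,p \right)} = - \frac{2}{3} + \frac{2 p^{2}}{3}$ ($S{\left(t,p \right)} = - \frac{2}{3} + \frac{\left(p + p\right)^{2}}{6} = - \frac{2}{3} + \frac{\left(2 p\right)^{2}}{6} = - \frac{2}{3} + \frac{4 p^{2}}{6} = - \frac{2}{3} + \frac{2 p^{2}}{3}$)
$P{\left(g \right)} = g^{2} - \frac{5}{g}$ ($P{\left(g \right)} = \left(g^{2} + 0\right) - \frac{5}{g} = g^{2} - \frac{5}{g}$)
$\left(o{\left(0 \right)} + P{\left(-7 \right)}\right) S{\left(7,-1 \right)} = \left(\frac{1}{10} \cdot 0 + \frac{-5 + \left(-7\right)^{3}}{-7}\right) \left(- \frac{2}{3} + \frac{2 \left(-1\right)^{2}}{3}\right) = \left(0 - \frac{-5 - 343}{7}\right) \left(- \frac{2}{3} + \frac{2}{3} \cdot 1\right) = \left(0 - - \frac{348}{7}\right) \left(- \frac{2}{3} + \frac{2}{3}\right) = \left(0 + \frac{348}{7}\right) 0 = \frac{348}{7} \cdot 0 = 0$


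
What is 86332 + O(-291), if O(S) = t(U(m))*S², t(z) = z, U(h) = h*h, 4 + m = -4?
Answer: 5505916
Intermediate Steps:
m = -8 (m = -4 - 4 = -8)
U(h) = h²
O(S) = 64*S² (O(S) = (-8)²*S² = 64*S²)
86332 + O(-291) = 86332 + 64*(-291)² = 86332 + 64*84681 = 86332 + 5419584 = 5505916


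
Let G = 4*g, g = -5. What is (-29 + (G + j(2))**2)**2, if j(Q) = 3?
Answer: 67600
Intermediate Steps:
G = -20 (G = 4*(-5) = -20)
(-29 + (G + j(2))**2)**2 = (-29 + (-20 + 3)**2)**2 = (-29 + (-17)**2)**2 = (-29 + 289)**2 = 260**2 = 67600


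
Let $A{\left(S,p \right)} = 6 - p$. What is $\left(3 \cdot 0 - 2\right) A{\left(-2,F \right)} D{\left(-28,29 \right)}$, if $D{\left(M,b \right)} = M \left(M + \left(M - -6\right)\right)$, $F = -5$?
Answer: $-30800$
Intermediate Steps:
$D{\left(M,b \right)} = M \left(6 + 2 M\right)$ ($D{\left(M,b \right)} = M \left(M + \left(M + 6\right)\right) = M \left(M + \left(6 + M\right)\right) = M \left(6 + 2 M\right)$)
$\left(3 \cdot 0 - 2\right) A{\left(-2,F \right)} D{\left(-28,29 \right)} = \left(3 \cdot 0 - 2\right) \left(6 - -5\right) 2 \left(-28\right) \left(3 - 28\right) = \left(0 - 2\right) \left(6 + 5\right) 2 \left(-28\right) \left(-25\right) = \left(-2\right) 11 \cdot 1400 = \left(-22\right) 1400 = -30800$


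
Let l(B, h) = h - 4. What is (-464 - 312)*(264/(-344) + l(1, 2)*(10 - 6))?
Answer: 292552/43 ≈ 6803.5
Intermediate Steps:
l(B, h) = -4 + h
(-464 - 312)*(264/(-344) + l(1, 2)*(10 - 6)) = (-464 - 312)*(264/(-344) + (-4 + 2)*(10 - 6)) = -776*(264*(-1/344) - 2*4) = -776*(-33/43 - 8) = -776*(-377/43) = 292552/43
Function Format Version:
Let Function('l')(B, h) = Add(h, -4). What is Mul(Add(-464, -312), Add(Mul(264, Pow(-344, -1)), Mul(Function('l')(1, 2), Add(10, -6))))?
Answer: Rational(292552, 43) ≈ 6803.5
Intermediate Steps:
Function('l')(B, h) = Add(-4, h)
Mul(Add(-464, -312), Add(Mul(264, Pow(-344, -1)), Mul(Function('l')(1, 2), Add(10, -6)))) = Mul(Add(-464, -312), Add(Mul(264, Pow(-344, -1)), Mul(Add(-4, 2), Add(10, -6)))) = Mul(-776, Add(Mul(264, Rational(-1, 344)), Mul(-2, 4))) = Mul(-776, Add(Rational(-33, 43), -8)) = Mul(-776, Rational(-377, 43)) = Rational(292552, 43)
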